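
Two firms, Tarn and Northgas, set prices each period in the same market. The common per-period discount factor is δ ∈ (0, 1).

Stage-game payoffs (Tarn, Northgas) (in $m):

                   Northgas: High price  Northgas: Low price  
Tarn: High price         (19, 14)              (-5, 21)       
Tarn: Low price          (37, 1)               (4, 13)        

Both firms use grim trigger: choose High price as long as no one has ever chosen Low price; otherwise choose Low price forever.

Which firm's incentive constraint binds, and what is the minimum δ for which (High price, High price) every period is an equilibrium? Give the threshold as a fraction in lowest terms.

Northgas; δ ≥ 7/8

Tarn's threshold: (37−19)/(37−4) = 6/11.
Northgas's threshold: (21−14)/(21−13) = 7/8.
6/11 < 7/8, so Northgas binds and δ* = 7/8.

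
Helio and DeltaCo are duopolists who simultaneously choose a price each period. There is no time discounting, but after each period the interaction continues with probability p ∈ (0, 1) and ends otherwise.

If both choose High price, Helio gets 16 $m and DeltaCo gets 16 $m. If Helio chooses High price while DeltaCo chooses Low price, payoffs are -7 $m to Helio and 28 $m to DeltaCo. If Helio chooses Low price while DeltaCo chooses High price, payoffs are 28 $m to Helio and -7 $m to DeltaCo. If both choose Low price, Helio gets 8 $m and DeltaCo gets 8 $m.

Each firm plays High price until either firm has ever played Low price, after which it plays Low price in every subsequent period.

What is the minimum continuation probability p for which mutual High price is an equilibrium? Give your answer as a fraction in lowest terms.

With no time discounting, the continuation probability p plays the role of the discount factor.
Grim-trigger IC: 16/(1−p) ≥ 28 + 8p/(1−p) ⇒ p ≥ (28−16)/(28−8) = 3/5.

3/5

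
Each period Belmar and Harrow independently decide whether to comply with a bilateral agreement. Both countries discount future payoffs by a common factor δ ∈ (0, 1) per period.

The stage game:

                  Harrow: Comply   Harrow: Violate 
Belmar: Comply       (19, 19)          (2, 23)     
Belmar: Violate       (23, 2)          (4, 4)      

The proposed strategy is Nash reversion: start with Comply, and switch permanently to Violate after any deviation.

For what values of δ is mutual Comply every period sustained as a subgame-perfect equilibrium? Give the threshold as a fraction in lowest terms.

4/19

One-period gain from deviating is 23 − 19 = 4. The loss is 19 − 4 = 15 in every subsequent period, with present value 15·δ/(1−δ).
Deviation is unprofitable when 15·δ/(1−δ) ≥ 4, i.e. δ/(1−δ) ≥ 4/15.
Equivalently δ ≥ 4/(4+15) = 4/19.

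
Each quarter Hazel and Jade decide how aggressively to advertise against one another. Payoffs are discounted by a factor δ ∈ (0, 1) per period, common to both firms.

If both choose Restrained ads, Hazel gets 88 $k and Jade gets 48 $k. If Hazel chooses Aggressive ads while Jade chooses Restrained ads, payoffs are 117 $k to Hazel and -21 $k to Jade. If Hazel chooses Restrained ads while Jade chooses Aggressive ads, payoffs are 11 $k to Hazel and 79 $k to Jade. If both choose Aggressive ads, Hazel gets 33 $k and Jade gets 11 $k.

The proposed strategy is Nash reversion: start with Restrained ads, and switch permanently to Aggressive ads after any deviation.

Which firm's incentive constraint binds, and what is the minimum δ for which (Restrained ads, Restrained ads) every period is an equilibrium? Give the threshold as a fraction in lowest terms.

Hazel's threshold: (117−88)/(117−33) = 29/84.
Jade's threshold: (79−48)/(79−11) = 31/68.
29/84 < 31/68, so Jade binds and δ* = 31/68.

Jade; δ ≥ 31/68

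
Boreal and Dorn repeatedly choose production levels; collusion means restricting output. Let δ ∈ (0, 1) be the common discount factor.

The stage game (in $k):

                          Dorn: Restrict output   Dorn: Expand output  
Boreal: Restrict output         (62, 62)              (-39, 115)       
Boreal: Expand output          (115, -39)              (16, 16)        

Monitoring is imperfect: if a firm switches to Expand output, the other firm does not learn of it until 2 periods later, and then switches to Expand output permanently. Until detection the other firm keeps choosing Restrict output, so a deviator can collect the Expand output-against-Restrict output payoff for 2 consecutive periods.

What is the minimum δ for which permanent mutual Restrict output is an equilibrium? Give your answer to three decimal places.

0.732

The best deviation is to choose Expand output for all 2 undetected periods, earning 115 each, then 16 forever once detected.
Deviation value: 115(1−δ^2)/(1−δ) + 16δ^2/(1−δ); cooperation value: 62/(1−δ).
IC: 62 ≥ 115(1−δ^2) + 16δ^2 = 115 − 99δ^2.
So δ^2 ≥ 53/99, giving δ ≥ (53/99)^(1/2) ≈ 0.732.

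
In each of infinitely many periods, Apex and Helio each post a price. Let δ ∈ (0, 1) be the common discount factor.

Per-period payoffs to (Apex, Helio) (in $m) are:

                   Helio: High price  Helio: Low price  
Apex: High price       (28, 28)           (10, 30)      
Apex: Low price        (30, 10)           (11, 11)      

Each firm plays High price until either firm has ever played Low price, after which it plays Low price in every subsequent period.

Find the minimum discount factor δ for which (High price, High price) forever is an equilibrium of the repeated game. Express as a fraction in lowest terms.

28/(1−δ) ≥ 30 + 11δ/(1−δ)
28 ≥ 30 − 19δ
δ ≥ 2/19.

2/19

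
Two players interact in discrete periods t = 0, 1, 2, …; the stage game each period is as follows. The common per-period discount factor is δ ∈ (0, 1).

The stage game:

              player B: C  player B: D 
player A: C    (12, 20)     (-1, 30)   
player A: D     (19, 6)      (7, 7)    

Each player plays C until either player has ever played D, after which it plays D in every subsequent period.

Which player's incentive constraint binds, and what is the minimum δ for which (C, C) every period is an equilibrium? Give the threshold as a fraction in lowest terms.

player A; δ ≥ 7/12

player A's threshold: (19−12)/(19−7) = 7/12.
player B's threshold: (30−20)/(30−7) = 10/23.
7/12 > 10/23, so player A binds and δ* = 7/12.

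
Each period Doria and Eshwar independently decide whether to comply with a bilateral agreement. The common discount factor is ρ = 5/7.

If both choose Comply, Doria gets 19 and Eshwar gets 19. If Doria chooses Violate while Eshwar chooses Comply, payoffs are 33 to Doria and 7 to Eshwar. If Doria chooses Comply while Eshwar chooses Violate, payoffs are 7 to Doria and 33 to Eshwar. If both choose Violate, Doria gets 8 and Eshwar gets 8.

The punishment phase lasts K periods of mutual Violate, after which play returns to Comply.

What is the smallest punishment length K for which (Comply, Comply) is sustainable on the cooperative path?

3

No profitable deviation requires (19−8)(ρ+…+ρ^K) ≥ 33−19, i.e. ρ+…+ρ^K ≥ 14/11 ≈ 1.2727.
With ρ = 5/7, the partial sums are K=1: 0.7143, K=2: 1.2245, K=3: 1.5889.
K = 3 is the first length at which the sum reaches 1.2727.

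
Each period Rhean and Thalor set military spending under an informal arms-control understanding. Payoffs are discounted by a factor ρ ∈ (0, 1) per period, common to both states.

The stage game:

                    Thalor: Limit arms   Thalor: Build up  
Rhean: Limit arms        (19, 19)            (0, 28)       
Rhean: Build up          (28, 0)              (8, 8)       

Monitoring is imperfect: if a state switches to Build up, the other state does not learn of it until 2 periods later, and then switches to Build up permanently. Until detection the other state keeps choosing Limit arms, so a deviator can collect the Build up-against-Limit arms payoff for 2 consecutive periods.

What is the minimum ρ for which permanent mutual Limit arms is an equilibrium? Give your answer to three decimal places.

0.671

A deviator earns 28 for 2 periods, then 8 forever; cooperating earns 19 forever. Multiplying the IC by (1−ρ):
19 ≥ 28(1−ρ^2) + 8ρ^2, so 20·ρ^2 ≥ 9 and ρ^2 ≥ 9/20.
ρ ≥ (9/20)^(1/2) ≈ 0.671.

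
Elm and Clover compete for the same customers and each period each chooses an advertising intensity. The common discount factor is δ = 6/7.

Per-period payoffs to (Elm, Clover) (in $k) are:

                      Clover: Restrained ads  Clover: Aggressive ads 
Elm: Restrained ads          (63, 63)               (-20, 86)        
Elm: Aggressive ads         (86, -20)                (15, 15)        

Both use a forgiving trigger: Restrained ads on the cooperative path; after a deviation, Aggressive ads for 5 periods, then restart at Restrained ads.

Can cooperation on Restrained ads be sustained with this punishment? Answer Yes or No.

IC: δ+…+δ^5 ≥ (86−63)/(63−15) = 23/48.
At δ = 6/7: partial sum = 3.2240 ≥ 0.4792. Cooperation sustainable.

Yes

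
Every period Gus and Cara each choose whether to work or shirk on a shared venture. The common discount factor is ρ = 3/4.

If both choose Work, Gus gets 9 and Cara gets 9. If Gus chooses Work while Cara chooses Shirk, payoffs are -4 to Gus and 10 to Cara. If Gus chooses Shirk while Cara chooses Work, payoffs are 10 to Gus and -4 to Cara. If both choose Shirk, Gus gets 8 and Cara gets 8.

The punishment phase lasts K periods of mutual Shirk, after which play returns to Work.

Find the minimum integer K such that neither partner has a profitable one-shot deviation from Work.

2

No profitable deviation requires (9−8)(ρ+…+ρ^K) ≥ 10−9, i.e. ρ+…+ρ^K ≥ 1 ≈ 1.0000.
With ρ = 3/4, the partial sums are K=1: 0.7500, K=2: 1.3125.
K = 2 is the first length at which the sum reaches 1.0000.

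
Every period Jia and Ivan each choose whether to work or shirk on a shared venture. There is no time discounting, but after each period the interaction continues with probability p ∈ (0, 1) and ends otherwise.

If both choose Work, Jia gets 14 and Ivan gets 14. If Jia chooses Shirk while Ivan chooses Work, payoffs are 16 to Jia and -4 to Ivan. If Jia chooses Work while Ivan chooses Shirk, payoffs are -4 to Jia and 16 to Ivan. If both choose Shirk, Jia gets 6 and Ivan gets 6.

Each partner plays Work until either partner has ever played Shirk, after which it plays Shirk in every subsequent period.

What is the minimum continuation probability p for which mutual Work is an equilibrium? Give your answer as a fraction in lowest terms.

Expected cooperation value is 14 + p·14 + p²·14 + … = 14/(1−p); deviation gives 16 + p·6/(1−p).
14 ≥ 16(1−p) + 6p ⇒ 10p ≥ 2 ⇒ p ≥ 2/10 = 1/5.

1/5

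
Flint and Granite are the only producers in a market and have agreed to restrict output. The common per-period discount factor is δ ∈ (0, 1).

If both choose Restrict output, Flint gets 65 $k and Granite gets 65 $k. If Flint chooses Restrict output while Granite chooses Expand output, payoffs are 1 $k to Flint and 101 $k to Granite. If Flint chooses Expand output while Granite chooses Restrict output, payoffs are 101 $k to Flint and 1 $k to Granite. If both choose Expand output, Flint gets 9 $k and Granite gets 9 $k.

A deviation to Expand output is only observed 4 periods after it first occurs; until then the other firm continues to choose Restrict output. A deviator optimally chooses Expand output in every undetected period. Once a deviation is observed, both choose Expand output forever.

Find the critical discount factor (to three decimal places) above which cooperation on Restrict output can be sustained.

0.791

Deviating for the 4 undetected periods gains 101−65 = 36 per period over cooperation, then loses 65−9 = 56 per period forever once punishment starts.
Gain: 36(1 + δ + … + δ^3); loss: 56·δ^4/(1−δ).
No profitable deviation ⇔ 36(1−δ^4) ≤ 56·δ^4, i.e. δ^4 ≥ 36/(36+56) = 9/23.
Hence δ ≥ (9/23)^(1/4) ≈ 0.791.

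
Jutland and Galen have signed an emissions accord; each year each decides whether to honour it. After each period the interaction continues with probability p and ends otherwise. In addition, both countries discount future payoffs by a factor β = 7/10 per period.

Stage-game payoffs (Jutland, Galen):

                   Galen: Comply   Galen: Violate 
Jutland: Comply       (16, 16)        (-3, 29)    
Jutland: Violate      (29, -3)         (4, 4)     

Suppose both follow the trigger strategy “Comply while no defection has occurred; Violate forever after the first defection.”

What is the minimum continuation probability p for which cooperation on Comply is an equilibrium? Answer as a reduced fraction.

Expected continuation weight on next period's payoff is β·p = 7/10·p, which plays the role of the discount factor.
Cooperation requires 7/10·p ≥ (29−16)/(29−4) = 13/25, hence p ≥ 26/35.

26/35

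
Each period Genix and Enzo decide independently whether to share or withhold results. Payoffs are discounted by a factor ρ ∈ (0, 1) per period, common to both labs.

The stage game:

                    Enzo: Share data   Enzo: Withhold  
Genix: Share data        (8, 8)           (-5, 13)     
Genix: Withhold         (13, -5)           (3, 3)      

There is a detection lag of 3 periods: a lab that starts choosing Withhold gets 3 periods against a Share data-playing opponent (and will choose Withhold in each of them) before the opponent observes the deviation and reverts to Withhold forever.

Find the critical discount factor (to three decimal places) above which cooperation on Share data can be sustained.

0.794

The best deviation is to choose Withhold for all 3 undetected periods, earning 13 each, then 3 forever once detected.
Deviation value: 13(1−ρ^3)/(1−ρ) + 3ρ^3/(1−ρ); cooperation value: 8/(1−ρ).
IC: 8 ≥ 13(1−ρ^3) + 3ρ^3 = 13 − 10ρ^3.
So ρ^3 ≥ 5/10 = 1/2, giving ρ ≥ (1/2)^(1/3) ≈ 0.794.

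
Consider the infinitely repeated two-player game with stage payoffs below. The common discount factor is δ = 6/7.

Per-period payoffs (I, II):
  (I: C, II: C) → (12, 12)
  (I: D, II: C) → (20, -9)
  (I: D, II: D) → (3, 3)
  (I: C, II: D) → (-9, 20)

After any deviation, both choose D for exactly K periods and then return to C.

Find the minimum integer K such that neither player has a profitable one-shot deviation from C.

IC: δ(1−δ^K)/(1−δ) ≥ (20−12)/(12−3) = 8/9.
With δ = 6/7: need 1 − δ^K ≥ 8/9·(1−6/7)/(6/7), i.e. δ^K ≤ 0.8519.
Since (6/7)^1 = 0.8571 and (6/7)^2 = 0.7347, the smallest such K is 2.

2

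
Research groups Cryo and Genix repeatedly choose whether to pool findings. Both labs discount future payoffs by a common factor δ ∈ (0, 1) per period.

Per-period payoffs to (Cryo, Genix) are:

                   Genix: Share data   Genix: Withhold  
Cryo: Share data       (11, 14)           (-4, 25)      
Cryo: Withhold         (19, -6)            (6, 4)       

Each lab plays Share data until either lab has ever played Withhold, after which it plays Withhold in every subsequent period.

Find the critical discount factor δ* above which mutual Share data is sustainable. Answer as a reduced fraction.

Cryo: cooperation gives 11 each period; deviation gives 19 once then 6 forever.
  11/(1−δ) ≥ 19 + 6δ/(1−δ) ⇒ δ ≥ 8/13.
Genix: cooperation gives 14 each period; deviation gives 25 once then 4 forever.
  δ ≥ 11/21.
Both must hold, so the binding constraint is Cryo's: δ ≥ 8/13.

8/13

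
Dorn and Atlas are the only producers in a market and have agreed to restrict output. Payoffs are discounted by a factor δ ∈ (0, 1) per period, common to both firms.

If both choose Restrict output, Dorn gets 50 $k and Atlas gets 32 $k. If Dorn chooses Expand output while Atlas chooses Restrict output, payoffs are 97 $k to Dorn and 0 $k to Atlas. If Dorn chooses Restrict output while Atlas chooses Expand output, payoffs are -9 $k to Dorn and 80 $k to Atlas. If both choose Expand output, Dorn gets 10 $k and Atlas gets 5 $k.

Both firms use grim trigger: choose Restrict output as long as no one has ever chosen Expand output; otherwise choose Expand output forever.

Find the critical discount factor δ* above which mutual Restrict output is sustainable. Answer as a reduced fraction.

16/25

Dorn's threshold: (97−50)/(97−10) = 47/87.
Atlas's threshold: (80−32)/(80−5) = 16/25.
47/87 < 16/25, so Atlas binds and δ* = 16/25.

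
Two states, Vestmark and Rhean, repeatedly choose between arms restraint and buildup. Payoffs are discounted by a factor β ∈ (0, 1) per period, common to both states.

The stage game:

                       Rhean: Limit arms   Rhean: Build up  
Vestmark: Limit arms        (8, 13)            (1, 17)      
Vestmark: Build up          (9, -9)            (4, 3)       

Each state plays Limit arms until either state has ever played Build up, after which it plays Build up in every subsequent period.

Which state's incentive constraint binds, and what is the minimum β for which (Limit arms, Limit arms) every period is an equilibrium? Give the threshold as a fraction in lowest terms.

Vestmark's threshold: (9−8)/(9−4) = 1/5.
Rhean's threshold: (17−13)/(17−3) = 2/7.
1/5 < 2/7, so Rhean binds and β* = 2/7.

Rhean; β ≥ 2/7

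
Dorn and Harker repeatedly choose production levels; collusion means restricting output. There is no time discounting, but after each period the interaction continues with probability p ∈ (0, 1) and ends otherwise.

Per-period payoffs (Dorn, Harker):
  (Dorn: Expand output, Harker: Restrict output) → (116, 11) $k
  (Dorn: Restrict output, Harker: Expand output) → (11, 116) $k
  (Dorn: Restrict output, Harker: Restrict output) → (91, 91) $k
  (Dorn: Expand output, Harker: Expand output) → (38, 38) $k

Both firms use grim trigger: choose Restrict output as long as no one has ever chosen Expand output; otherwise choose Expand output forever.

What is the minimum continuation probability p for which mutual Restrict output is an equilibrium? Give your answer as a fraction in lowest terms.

Expected cooperation value is 91 + p·91 + p²·91 + … = 91/(1−p); deviation gives 116 + p·38/(1−p).
91 ≥ 116(1−p) + 38p ⇒ 78p ≥ 25 ⇒ p ≥ 25/78.

25/78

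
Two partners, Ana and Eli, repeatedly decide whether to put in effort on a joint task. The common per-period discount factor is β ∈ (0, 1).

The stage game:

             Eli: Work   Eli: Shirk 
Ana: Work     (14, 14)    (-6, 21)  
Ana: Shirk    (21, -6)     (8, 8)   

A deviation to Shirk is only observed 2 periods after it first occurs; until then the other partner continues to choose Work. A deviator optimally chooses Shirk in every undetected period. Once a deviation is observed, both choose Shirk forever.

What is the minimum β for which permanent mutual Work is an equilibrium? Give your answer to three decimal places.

0.734

A deviator earns 21 for 2 periods, then 8 forever; cooperating earns 14 forever. Multiplying the IC by (1−β):
14 ≥ 21(1−β^2) + 8β^2, so 13·β^2 ≥ 7 and β^2 ≥ 7/13.
β ≥ (7/13)^(1/2) ≈ 0.734.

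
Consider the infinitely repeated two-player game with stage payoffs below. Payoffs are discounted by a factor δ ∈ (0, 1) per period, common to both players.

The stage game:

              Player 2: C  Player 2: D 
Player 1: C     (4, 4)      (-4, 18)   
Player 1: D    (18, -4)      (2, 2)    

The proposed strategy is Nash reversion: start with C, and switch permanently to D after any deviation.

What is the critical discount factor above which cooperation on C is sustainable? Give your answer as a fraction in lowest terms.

Cooperation forever yields 4 each period: 4/(1−δ).
Deviating yields 18 once, then 2 forever: 18 + 2δ/(1−δ).
No profitable deviation requires 4/(1−δ) ≥ 18 + 2δ/(1−δ).
Multiplying by (1−δ): 4 ≥ 18(1−δ) + 2δ = 18 − 16δ.
So 16δ ≥ 14, i.e. δ ≥ 14/16 = 7/8.

7/8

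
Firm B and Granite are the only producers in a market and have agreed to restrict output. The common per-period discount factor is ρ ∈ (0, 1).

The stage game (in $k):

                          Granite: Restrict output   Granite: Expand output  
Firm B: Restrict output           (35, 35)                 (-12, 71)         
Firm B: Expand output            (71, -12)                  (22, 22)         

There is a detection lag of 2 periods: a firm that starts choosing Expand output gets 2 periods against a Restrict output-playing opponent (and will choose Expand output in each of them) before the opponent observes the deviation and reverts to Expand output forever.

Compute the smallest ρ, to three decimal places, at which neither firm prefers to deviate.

0.857

A deviator earns 71 for 2 periods, then 22 forever; cooperating earns 35 forever. Multiplying the IC by (1−ρ):
35 ≥ 71(1−ρ^2) + 22ρ^2, so 49·ρ^2 ≥ 36 and ρ^2 ≥ 36/49.
ρ ≥ (36/49)^(1/2) ≈ 0.857.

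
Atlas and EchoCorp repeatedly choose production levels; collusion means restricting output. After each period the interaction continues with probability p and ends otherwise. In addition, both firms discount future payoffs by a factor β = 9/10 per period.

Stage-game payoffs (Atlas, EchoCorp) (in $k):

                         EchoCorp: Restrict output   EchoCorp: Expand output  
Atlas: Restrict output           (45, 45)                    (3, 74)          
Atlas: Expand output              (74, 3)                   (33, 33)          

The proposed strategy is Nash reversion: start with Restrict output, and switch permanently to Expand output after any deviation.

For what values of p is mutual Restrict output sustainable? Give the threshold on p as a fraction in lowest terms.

Expected continuation weight on next period's payoff is β·p = 9/10·p, which plays the role of the discount factor.
Cooperation requires 9/10·p ≥ (74−45)/(74−33) = 29/41, hence p ≥ 290/369.

290/369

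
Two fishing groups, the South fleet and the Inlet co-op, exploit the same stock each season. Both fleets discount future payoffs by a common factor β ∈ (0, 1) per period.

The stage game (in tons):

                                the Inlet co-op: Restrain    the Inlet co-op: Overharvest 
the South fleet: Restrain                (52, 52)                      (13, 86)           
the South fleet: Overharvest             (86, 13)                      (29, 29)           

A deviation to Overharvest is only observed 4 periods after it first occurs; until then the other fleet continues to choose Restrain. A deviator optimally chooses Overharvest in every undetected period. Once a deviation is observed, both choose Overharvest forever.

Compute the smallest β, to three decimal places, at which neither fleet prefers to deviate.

0.879

Deviating for the 4 undetected periods gains 86−52 = 34 per period over cooperation, then loses 52−29 = 23 per period forever once punishment starts.
Gain: 34(1 + β + … + β^3); loss: 23·β^4/(1−β).
No profitable deviation ⇔ 34(1−β^4) ≤ 23·β^4, i.e. β^4 ≥ 34/(34+23) = 34/57.
Hence β ≥ (34/57)^(1/4) ≈ 0.879.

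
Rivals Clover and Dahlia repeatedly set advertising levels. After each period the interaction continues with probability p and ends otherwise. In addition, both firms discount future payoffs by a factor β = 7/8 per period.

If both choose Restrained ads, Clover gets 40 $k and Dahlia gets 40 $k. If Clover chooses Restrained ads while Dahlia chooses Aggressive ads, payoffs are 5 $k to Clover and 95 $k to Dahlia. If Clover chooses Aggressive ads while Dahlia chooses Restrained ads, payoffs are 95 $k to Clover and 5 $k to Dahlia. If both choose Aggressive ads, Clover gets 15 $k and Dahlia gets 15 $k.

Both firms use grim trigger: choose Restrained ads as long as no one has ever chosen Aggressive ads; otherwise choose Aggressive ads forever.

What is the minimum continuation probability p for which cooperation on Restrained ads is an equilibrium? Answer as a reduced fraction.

11/14

Expected continuation weight on next period's payoff is β·p = 7/8·p, which plays the role of the discount factor.
Cooperation requires 7/8·p ≥ (95−40)/(95−15) = 11/16, hence p ≥ 11/14.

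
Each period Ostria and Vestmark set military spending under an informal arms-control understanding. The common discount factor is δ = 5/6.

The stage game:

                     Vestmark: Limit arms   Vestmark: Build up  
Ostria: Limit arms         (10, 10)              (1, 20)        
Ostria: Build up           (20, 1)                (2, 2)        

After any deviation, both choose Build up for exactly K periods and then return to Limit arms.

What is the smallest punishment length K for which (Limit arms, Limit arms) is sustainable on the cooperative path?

2

IC: δ(1−δ^K)/(1−δ) ≥ (20−10)/(10−2) = 5/4.
With δ = 5/6: need 1 − δ^K ≥ 5/4·(1−5/6)/(5/6), i.e. δ^K ≤ 0.7500.
Since (5/6)^1 = 0.8333 and (5/6)^2 = 0.6944, the smallest such K is 2.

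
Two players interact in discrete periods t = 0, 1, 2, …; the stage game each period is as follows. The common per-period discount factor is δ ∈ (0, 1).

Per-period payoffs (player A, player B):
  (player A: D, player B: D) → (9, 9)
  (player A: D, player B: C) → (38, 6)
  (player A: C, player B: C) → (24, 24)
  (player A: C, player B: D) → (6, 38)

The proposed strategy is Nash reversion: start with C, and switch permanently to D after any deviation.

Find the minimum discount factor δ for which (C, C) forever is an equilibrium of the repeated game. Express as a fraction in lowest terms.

One-period gain from deviating is 38 − 24 = 14. The loss is 24 − 9 = 15 in every subsequent period, with present value 15·δ/(1−δ).
Deviation is unprofitable when 15·δ/(1−δ) ≥ 14, i.e. δ/(1−δ) ≥ 14/15.
Equivalently δ ≥ 14/(14+15) = 14/29.

14/29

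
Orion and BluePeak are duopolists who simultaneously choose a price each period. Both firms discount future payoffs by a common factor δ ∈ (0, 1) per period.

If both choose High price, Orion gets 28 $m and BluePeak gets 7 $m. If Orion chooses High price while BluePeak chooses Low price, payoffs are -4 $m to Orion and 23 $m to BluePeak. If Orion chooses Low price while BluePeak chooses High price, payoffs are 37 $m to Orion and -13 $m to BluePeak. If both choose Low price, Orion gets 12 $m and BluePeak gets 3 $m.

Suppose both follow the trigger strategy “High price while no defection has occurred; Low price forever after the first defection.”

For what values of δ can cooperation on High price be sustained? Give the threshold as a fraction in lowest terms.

Orion's threshold: (37−28)/(37−12) = 9/25.
BluePeak's threshold: (23−7)/(23−3) = 4/5.
9/25 < 4/5, so BluePeak binds and δ* = 4/5.

4/5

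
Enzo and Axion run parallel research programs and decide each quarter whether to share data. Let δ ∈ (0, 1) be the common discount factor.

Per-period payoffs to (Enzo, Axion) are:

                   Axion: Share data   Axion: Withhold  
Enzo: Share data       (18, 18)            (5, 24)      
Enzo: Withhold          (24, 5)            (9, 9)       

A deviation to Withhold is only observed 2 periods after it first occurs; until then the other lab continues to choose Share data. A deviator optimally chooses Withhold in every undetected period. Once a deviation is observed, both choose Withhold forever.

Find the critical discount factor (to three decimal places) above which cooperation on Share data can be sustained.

Deviating for the 2 undetected periods gains 24−18 = 6 per period over cooperation, then loses 18−9 = 9 per period forever once punishment starts.
Gain: 6(1 + δ + … + δ^1); loss: 9·δ^2/(1−δ).
No profitable deviation ⇔ 6(1−δ^2) ≤ 9·δ^2, i.e. δ^2 ≥ 6/(6+9) = 2/5.
Hence δ ≥ (2/5)^(1/2) ≈ 0.632.

0.632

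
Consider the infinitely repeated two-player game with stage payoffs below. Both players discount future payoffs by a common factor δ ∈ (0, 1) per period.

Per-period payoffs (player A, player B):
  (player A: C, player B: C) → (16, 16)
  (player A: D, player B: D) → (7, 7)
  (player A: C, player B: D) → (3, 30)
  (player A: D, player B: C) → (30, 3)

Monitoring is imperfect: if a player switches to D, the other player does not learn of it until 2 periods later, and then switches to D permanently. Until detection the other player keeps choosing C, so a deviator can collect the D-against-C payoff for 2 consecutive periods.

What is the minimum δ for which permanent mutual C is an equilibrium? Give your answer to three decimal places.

0.780

Deviating for the 2 undetected periods gains 30−16 = 14 per period over cooperation, then loses 16−7 = 9 per period forever once punishment starts.
Gain: 14(1 + δ + … + δ^1); loss: 9·δ^2/(1−δ).
No profitable deviation ⇔ 14(1−δ^2) ≤ 9·δ^2, i.e. δ^2 ≥ 14/(14+9) = 14/23.
Hence δ ≥ (14/23)^(1/2) ≈ 0.780.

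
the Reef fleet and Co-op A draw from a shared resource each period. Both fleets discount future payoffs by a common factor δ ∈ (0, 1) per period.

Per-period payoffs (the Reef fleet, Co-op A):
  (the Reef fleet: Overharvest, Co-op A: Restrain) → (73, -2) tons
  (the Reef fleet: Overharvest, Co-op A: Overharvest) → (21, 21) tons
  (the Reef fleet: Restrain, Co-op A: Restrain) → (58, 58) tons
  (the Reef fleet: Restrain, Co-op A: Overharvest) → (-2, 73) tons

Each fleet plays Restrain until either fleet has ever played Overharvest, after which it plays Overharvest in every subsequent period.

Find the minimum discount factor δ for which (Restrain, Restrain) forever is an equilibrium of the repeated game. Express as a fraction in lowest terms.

15/52

Cooperation forever yields 58 each period: 58/(1−δ).
Deviating yields 73 once, then 21 forever: 73 + 21δ/(1−δ).
No profitable deviation requires 58/(1−δ) ≥ 73 + 21δ/(1−δ).
Multiplying by (1−δ): 58 ≥ 73(1−δ) + 21δ = 73 − 52δ.
So 52δ ≥ 15, i.e. δ ≥ 15/52.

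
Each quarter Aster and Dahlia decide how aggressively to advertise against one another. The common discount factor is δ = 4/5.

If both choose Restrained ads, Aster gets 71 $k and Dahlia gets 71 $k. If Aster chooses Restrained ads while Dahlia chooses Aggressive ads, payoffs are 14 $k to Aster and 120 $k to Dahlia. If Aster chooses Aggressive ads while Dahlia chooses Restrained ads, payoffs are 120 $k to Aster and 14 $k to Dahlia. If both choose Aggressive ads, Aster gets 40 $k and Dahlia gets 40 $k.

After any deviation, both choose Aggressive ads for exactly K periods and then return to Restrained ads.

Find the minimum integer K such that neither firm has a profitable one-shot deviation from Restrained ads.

No profitable deviation requires (71−40)(δ+…+δ^K) ≥ 120−71, i.e. δ+…+δ^K ≥ 49/31 ≈ 1.5806.
With δ = 4/5, the partial sums are K=1: 0.8000, K=2: 1.4400, K=3: 1.9520.
K = 3 is the first length at which the sum reaches 1.5806.

3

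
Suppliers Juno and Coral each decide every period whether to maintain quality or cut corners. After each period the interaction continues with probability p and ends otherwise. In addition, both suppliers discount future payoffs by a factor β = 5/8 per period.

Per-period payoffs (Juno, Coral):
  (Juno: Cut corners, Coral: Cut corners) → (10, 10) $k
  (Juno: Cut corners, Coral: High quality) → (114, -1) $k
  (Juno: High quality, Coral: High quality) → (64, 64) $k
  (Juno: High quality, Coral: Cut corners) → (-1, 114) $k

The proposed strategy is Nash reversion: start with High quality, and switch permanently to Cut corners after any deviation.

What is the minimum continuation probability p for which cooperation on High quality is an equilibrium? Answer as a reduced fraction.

10/13

Expected continuation weight on next period's payoff is β·p = 5/8·p, which plays the role of the discount factor.
Cooperation requires 5/8·p ≥ (114−64)/(114−10) = 25/52, hence p ≥ 10/13.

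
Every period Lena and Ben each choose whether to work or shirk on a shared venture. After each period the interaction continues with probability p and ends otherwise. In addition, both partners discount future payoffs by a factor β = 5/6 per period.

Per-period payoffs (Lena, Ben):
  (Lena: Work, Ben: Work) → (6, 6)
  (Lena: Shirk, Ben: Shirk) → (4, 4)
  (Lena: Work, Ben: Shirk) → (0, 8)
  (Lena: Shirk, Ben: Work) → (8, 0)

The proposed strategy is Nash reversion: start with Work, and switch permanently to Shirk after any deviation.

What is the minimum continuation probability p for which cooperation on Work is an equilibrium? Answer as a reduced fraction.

3/5

With continuation probability p and discount β, the effective per-period discount factor is βp.
Grim-trigger IC: βp ≥ (8−6)/(8−4) = 1/2.
So p ≥ (1/2)/(5/6) = 3/5.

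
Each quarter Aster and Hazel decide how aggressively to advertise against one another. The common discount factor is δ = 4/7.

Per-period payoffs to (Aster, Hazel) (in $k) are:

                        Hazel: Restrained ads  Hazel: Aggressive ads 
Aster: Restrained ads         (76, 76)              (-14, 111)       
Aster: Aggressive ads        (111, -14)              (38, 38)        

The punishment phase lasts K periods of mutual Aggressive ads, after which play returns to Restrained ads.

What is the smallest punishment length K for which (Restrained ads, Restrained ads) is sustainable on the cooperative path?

3

IC: δ(1−δ^K)/(1−δ) ≥ (111−76)/(76−38) = 35/38.
With δ = 4/7: need 1 − δ^K ≥ 35/38·(1−4/7)/(4/7), i.e. δ^K ≤ 0.3092.
Since (4/7)^2 = 0.3265 and (4/7)^3 = 0.1866, the smallest such K is 3.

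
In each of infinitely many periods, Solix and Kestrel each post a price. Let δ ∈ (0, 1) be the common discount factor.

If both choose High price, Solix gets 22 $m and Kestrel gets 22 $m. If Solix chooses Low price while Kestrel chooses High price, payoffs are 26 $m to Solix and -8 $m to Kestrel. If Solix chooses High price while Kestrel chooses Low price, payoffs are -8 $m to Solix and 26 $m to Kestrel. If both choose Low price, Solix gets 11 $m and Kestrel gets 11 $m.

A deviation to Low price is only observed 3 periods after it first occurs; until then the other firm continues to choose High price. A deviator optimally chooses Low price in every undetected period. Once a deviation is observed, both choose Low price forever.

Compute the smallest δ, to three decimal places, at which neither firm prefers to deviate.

The best deviation is to choose Low price for all 3 undetected periods, earning 26 each, then 11 forever once detected.
Deviation value: 26(1−δ^3)/(1−δ) + 11δ^3/(1−δ); cooperation value: 22/(1−δ).
IC: 22 ≥ 26(1−δ^3) + 11δ^3 = 26 − 15δ^3.
So δ^3 ≥ 4/15, giving δ ≥ (4/15)^(1/3) ≈ 0.644.

0.644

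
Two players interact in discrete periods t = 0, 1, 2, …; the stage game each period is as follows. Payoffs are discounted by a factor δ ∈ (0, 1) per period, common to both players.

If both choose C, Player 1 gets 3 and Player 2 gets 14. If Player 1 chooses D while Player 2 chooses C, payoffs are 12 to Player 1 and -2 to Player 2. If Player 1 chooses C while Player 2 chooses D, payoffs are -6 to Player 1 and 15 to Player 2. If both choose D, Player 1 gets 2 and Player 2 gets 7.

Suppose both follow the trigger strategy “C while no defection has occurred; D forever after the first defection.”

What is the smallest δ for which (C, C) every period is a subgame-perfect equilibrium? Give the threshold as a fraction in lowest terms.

Player 1's threshold: (12−3)/(12−2) = 9/10.
Player 2's threshold: (15−14)/(15−7) = 1/8.
9/10 > 1/8, so Player 1 binds and δ* = 9/10.

9/10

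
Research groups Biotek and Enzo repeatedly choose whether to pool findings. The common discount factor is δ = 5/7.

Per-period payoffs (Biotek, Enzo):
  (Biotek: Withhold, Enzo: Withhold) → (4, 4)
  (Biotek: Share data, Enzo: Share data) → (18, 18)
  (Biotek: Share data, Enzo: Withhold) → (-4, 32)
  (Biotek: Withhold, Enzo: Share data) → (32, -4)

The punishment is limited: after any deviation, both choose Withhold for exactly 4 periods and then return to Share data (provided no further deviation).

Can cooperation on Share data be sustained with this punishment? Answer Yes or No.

Yes

IC: δ+…+δ^4 ≥ (32−18)/(18−4) = 1.
At δ = 5/7: partial sum = 1.8492 ≥ 1.0000. Cooperation sustainable.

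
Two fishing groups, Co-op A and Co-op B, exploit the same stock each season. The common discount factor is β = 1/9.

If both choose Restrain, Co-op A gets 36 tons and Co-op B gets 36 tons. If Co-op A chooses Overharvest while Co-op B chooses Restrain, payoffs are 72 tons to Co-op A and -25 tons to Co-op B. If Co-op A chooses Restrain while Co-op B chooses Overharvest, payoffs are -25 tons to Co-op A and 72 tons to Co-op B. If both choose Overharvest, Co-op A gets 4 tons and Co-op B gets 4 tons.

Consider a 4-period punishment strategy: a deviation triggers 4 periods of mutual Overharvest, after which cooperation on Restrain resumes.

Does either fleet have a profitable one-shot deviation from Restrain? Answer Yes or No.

Comparing payoff streams over the 5 periods until play realigns: cooperate → 36(1+β+…+β^4); deviate → 72 + 4(β+…+β^4).
Cooperation is sustained iff (36−4)(β+…+β^4) ≥ 72−36.
β+…+β^4 = 1/9·(1−(1/9)^4)/(1−1/9) = 0.1250, and (72−36)/(36−4) = 1.1250.
0.1250 < 1.1250, so cooperation is not sustainable.

Yes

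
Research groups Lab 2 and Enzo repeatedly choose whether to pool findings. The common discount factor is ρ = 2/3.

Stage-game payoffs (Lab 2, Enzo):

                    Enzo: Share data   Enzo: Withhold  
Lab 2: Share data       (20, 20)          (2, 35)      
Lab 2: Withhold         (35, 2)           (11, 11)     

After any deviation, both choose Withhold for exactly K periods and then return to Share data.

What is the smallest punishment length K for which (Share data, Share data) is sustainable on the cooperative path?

Need Σ_{k=1}^{K} ρ^k ≥ (35−20)/(20−11) = 1.6667 at ρ = 2/3.
At K = 4 the sum is 1.6049 < 1.6667; at K = 5 it is 1.7366 ≥ 1.6667.
So the minimum punishment length is K = 5.

5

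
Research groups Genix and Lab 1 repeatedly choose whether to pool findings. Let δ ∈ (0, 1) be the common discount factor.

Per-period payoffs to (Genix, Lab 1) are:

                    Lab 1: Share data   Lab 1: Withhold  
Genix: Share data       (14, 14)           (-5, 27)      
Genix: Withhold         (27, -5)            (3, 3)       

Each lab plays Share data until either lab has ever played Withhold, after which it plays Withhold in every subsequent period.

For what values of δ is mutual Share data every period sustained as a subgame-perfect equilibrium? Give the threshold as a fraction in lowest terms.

One-period gain from deviating is 27 − 14 = 13. The loss is 14 − 3 = 11 in every subsequent period, with present value 11·δ/(1−δ).
Deviation is unprofitable when 11·δ/(1−δ) ≥ 13, i.e. δ/(1−δ) ≥ 13/11.
Equivalently δ ≥ 13/(13+11) = 13/24.

13/24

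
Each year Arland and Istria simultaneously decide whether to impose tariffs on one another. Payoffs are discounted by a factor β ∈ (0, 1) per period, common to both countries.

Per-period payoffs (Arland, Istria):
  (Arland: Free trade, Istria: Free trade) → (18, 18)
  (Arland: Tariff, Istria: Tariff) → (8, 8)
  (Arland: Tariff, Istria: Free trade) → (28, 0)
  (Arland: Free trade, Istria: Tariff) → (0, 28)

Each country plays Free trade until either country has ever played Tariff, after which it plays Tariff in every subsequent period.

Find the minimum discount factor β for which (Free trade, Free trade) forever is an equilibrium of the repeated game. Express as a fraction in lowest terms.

1/2

Cooperation forever yields 18 each period: 18/(1−β).
Deviating yields 28 once, then 8 forever: 28 + 8β/(1−β).
No profitable deviation requires 18/(1−β) ≥ 28 + 8β/(1−β).
Multiplying by (1−β): 18 ≥ 28(1−β) + 8β = 28 − 20β.
So 20β ≥ 10, i.e. β ≥ 10/20 = 1/2.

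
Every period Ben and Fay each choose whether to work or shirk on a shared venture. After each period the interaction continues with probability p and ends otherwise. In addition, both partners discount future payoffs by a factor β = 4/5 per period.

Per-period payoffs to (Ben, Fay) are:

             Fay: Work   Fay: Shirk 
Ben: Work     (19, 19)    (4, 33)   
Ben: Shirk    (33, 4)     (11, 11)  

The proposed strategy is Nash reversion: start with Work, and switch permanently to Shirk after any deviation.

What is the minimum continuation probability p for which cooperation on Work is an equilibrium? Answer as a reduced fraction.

35/44

Expected continuation weight on next period's payoff is β·p = 4/5·p, which plays the role of the discount factor.
Cooperation requires 4/5·p ≥ (33−19)/(33−11) = 7/11, hence p ≥ 35/44.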